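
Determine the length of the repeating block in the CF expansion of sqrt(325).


Run the CF algorithm for sqrt(325).
a_0 = floor(sqrt(325)) = 18; set m_0=0, q_0=1.
Recurrence: m' = q*a - m,  q' = (d - m'^2)/q,  a' = floor((a_0 + m')/q').
  step 1: m=18, q=1, a=36
a_1 = 2*a_0 = 36, so the period closes here.
sqrt(325) = [18; 36]
Period length = 1

1


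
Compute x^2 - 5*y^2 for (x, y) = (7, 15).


x^2 - d*y^2
= 7^2 - 5*15^2
= 49 - 1125
= -1076

-1076


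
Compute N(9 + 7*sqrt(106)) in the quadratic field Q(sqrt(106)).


N(a + b*sqrt(d)) = a^2 - d*b^2
= (9)^2 - (106)*(7)^2
= 81 - 5194
= -5113

-5113


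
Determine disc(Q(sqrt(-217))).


For K = Q(sqrt(d)) with d squarefree: disc(K) = d if d = 1 mod 4, and disc(K) = 4d if d = 2 or 3 mod 4.
Here d = -217, and d mod 4 = 3.
d = 3 mod 4, not 1 (O_K = Z[sqrt(d)]), so disc(K) = 4d = 4 * (-217) = -868

-868


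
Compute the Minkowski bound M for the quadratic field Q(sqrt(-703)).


d = -703, d mod 4 = 1, so disc(K) = d = -703; |disc(K)| = 703
Imaginary quadratic field, so n = 2, s = r2 = 1, r1 = 0
M = (n!/n^n) * (4/pi)^s * sqrt(|disc(K)|) = (2!/2^2) * (4/pi)^1 * sqrt(703)
= 0.5 * 1.273240 * 26.514147
= 16.8794

16.8794


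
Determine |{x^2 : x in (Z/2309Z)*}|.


For prime p, the number of non-zero quadratic residues is (p-1)/2.
= (2309-1)/2
= 1154

1154


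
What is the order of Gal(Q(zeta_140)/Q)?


|Gal(Q(zeta_140)/Q)| = phi(140)
= 48

48


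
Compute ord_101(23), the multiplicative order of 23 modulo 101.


We want ord_101(23), the smallest k >= 1 with 23^k = 1 mod 101.
n = 101 = 101, phi(101) = 100; the order divides phi(n).
Divisors of 100: 1, 2, 4, 5, 10, 20, 25, 50, 100
Repeated squaring mod 101: 23^1 = 23, 23^2 = 24, 23^4 = 71, 23^8 = 92, 23^16 = 81, 23^32 = 97, 23^64 = 16
Test divisors in increasing order:
  k=1: 23^1 = 23 mod 101
  k=2: 23^2 = 24 mod 101
  k=4: 23^4 = 71 mod 101
  k=5: 23^5 = 71 * 23 = 17 mod 101
  k=10: 23^10 = 92 * 24 = 87 mod 101
  k=20: 23^20 = 81 * 71 = 95 mod 101
  k=25: 23^25 = 81 * 92 * 23 = 100 mod 101
  k=50: 23^50 = 97 * 81 * 24 = 1 mod 101  <- first divisor giving 1
Order = 50

50


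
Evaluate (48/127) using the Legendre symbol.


p = 127 is prime, so compute (48/127) with the reciprocity algorithm (Jacobi-symbol steps: pull out 2s via (2/n), flip via reciprocity, reduce):
  pull out 2: (2/127) = +1  (since 127 mod 8 = 7)
  pull out 2: (2/127) = +1  (since 127 mod 8 = 7)
  pull out 2: (2/127) = +1  (since 127 mod 8 = 7)
  pull out 2: (2/127) = +1  (since 127 mod 8 = 7)
  reciprocity: (3/127) -> -(127/3)
  reduce: (1/3)
  (1/3) = 1
Product of signs = -1
(48/127) = -1

-1


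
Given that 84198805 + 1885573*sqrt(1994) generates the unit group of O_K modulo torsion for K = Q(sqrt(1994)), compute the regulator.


epsilon = 84198805 + 1885573*sqrt(1994)
= 1.6840e+08
R = ln(1.6840e+08)
= 18.9418

18.9418


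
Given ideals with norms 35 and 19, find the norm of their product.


N(IJ) = N(I) * N(J)
= 35 * 19
= 665

665


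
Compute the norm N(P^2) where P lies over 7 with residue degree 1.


N(P^a) = p^(a*f)
= 7^(2*1)
= 7^2
= 49

49


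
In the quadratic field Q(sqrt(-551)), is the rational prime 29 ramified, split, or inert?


K = Q(sqrt(-551)). Since d mod 4 = 1, disc(K) = -551.
Check p | disc: -551 mod 29 = 0.
p divides disc, so p ramifies: (p) = P^2 with e=2, f=1, g=1.
Therefore p is ramified.

ramified


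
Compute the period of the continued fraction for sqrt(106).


Run the CF algorithm for sqrt(106).
a_0 = floor(sqrt(106)) = 10; set m_0=0, q_0=1.
Recurrence: m' = q*a - m,  q' = (d - m'^2)/q,  a' = floor((a_0 + m')/q').
  step 1: m=10, q=6, a=3
  step 2: m=8, q=7, a=2
  step 3: m=6, q=10, a=1
  step 4: m=4, q=9, a=1
  step 5: m=5, q=9, a=1
  step 6: m=4, q=10, a=1
  step 7: m=6, q=7, a=2
  step 8: m=8, q=6, a=3
  step 9: m=10, q=1, a=20
a_9 = 2*a_0 = 20, so the period closes here.
sqrt(106) = [10; 3, 2, 1, 1, 1, 1, 2, 3, 20]
Period length = 9

9


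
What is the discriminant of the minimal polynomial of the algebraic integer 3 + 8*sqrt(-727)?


The element 3 + 8*sqrt(-727) has minimal polynomial:
x^2 - 6*x + 46537
Discriminant = (-6)^2 - 4*(46537)
= 36 - 186148
= -186112

-186112


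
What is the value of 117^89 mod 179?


p = 179 is prime and the exponent is (p-1)/2 = 89, so by Euler's criterion 117^89 = (117/179) = +1 or -1 mod 179.
Compute by square-and-multiply:
  89 = 64 + 16 + 8 + 1 (binary 1011001)
  Repeated squaring mod 179: 117^1 = 117, 117^2 = 85, 117^4 = 65, 117^8 = 108, 117^16 = 29, 117^32 = 125, 117^64 = 52
  117^89 = 117^64 * 117^16 * 117^8 * 117^1 = 52 * 29 * 108 * 117 mod 179
    52 * 29 = 1508 = 76 mod 179
    76 * 108 = 8208 = 153 mod 179
    153 * 117 = 17901 = 1 mod 179
  117^89 = 1 mod 179
Result 1: 117 is a quadratic residue mod 179.
117^89 mod 179 = 1

1


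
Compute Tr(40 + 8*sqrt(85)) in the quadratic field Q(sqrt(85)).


Tr(a + b*sqrt(d)) = (a + b*sqrt(d)) + (a - b*sqrt(d)) = 2a
= 2 * (40)
= 80

80


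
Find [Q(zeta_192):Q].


The degree equals Euler's totient phi(192).
192 = 2^6 * 3
phi(192) = 64

64


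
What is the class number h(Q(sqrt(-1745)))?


K = Q(sqrt(-1745)). d mod 4 = 3, so D = disc(K) = 4d = -6980
h(K) equals the number of primitive reduced positive-definite forms (a, b, c) = a*x^2 + b*x*y + c*y^2 with b^2 - 4ac = D,
where reduced means |b| <= a <= c, with b >= 0 whenever |b| = a or a = c, and primitive means gcd(a, b, c) = 1.
Reduced forces 3a^2 <= |D| = 6980, so 1 <= a <= 48; b must have the parity of D, and c = (b^2 - D)/(4a) must be an integer >= a.
Enumerate a = 1..48, b in [-a, a]:
  a=1: (1, 0, 1745)  [1]
  a=2: (2, 2, 873)  [1]
  a=3: (3, -2, 582), (3, 2, 582)  [2]
  a=4: none
  a=5: (5, 0, 349)  [1]
  a=6: (6, -2, 291), (6, 2, 291)  [2]
  a=7..8: none
  a=9: (9, -2, 194), (9, 2, 194)  [2]
  a=10: (10, 10, 177)  [1]
  a=11: (11, -4, 159), (11, 4, 159)  [2]
  a=12: none
  a=13: (13, -12, 137), (13, 12, 137)  [2]
  a=14: none
  a=15: (15, -10, 118), (15, 10, 118)  [2]
  a=16..17: none
  a=18: (18, -2, 97), (18, 2, 97)  [2]
  a=19..21: none
  a=22: (22, -18, 83), (22, 18, 83)  [2]
  a=23: (23, -14, 78), (23, 14, 78)  [2]
  a=24..25: none
  a=26: (26, -14, 69), (26, 14, 69)  [2]
  a=27: (27, -16, 67), (27, 16, 67)  [2]
  a=28: none
  a=29: (29, -26, 66), (29, 26, 66)  [2]
  a=30: (30, -10, 59), (30, 10, 59)  [2]
  a=31..32: none
  a=33: (33, -26, 58), (33, -4, 53), (33, 4, 53), (33, 26, 58)  [4]
  a=34..38: none
  a=39: (39, -38, 54), (39, -14, 46), (39, 14, 46), (39, 38, 54)  [4]
  a=40: none
  a=41: (41, -20, 45), (41, 20, 45)  [2]
  a=42..48: none
Total reduced forms: 1 + 1 + 2 + 1 + 2 + 2 + 1 + 2 + 2 + 2 + 2 + 2 + 2 + 2 + 2 + 2 + 2 + 4 + 4 + 2 = 40
h = 40

40


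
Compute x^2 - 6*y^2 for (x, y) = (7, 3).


x^2 - d*y^2
= 7^2 - 6*3^2
= 49 - 54
= -5

-5


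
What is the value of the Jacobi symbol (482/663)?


Compute (482/663) via quadratic reciprocity:
  pull out 2: (2/663) = +1  (since 663 mod 8 = 7)
  reciprocity: (241/663) -> +(663/241)
  reduce: (181/241)
  reciprocity: (181/241) -> +(241/181)
  reduce: (60/181)
  pull out 2: (2/181) = -1  (since 181 mod 8 = 5)
  pull out 2: (2/181) = -1  (since 181 mod 8 = 5)
  reciprocity: (15/181) -> +(181/15)
  reduce: (1/15)
  (1/15) = 1
Product of signs = 1

1


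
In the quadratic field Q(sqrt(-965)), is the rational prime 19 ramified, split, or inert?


K = Q(sqrt(-965)). Since d mod 4 = 3, disc(K) = -3860.
Check p | disc: -3860 mod 19 = 16.
p does not divide disc. Compute Legendre symbol (d/p):
4^((19-1)/2) mod 19 = 1
(d/p) = 1, so p splits: (p) = P*P' with e=1, f=1, g=2.
Therefore p is split.

split


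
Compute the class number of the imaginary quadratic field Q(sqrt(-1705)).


K = Q(sqrt(-1705)). d mod 4 = 3, so D = disc(K) = 4d = -6820
h(K) equals the number of primitive reduced positive-definite forms (a, b, c) = a*x^2 + b*x*y + c*y^2 with b^2 - 4ac = D,
where reduced means |b| <= a <= c, with b >= 0 whenever |b| = a or a = c, and primitive means gcd(a, b, c) = 1.
Reduced forces 3a^2 <= |D| = 6820, so 1 <= a <= 47; b must have the parity of D, and c = (b^2 - D)/(4a) must be an integer >= a.
Enumerate a = 1..47, b in [-a, a]:
  a=1: (1, 0, 1705)  [1]
  a=2: (2, 2, 853)  [1]
  a=3..4: none
  a=5: (5, 0, 341)  [1]
  a=6..9: none
  a=10: (10, 10, 173)  [1]
  a=11: (11, 0, 155)  [1]
  a=12..18: none
  a=19: (19, -18, 94), (19, 18, 94)  [2]
  a=20..21: none
  a=22: (22, 22, 83)  [1]
  a=23..28: none
  a=29: (29, -16, 61), (29, 16, 61)  [2]
  a=30: none
  a=31: (31, 0, 55)  [1]
  a=32..36: none
  a=37: (37, -32, 53), (37, 32, 53)  [2]
  a=38: (38, -18, 47), (38, 18, 47)  [2]
  a=39..42: none
  a=43: (43, 24, 43)  [1]
  a=44..47: none
Total reduced forms: 1 + 1 + 1 + 1 + 1 + 2 + 1 + 2 + 1 + 2 + 2 + 1 = 16
h = 16

16


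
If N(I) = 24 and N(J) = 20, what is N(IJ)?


N(IJ) = N(I) * N(J)
= 24 * 20
= 480

480


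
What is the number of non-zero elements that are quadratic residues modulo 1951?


For prime p, the number of non-zero quadratic residues is (p-1)/2.
= (1951-1)/2
= 975

975


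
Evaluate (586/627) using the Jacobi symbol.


Compute (586/627) via quadratic reciprocity:
  pull out 2: (2/627) = -1  (since 627 mod 8 = 3)
  reciprocity: (293/627) -> +(627/293)
  reduce: (41/293)
  reciprocity: (41/293) -> +(293/41)
  reduce: (6/41)
  pull out 2: (2/41) = +1  (since 41 mod 8 = 1)
  reciprocity: (3/41) -> +(41/3)
  reduce: (2/3)
  pull out 2: (2/3) = -1  (since 3 mod 8 = 3)
  (1/3) = 1
Product of signs = 1

1


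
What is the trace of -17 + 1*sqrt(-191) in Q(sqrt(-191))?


Tr(a + b*sqrt(d)) = (a + b*sqrt(d)) + (a - b*sqrt(d)) = 2a
= 2 * (-17)
= -34

-34


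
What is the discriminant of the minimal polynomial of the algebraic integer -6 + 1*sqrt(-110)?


The element -6 + 1*sqrt(-110) has minimal polynomial:
x^2 + 12*x + 146
Discriminant = (12)^2 - 4*(146)
= 144 - 584
= -440

-440


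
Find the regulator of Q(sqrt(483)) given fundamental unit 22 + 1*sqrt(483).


epsilon = 22 + 1*sqrt(483)
= 43.9773
R = ln(43.9773)
= 3.7837

3.7837


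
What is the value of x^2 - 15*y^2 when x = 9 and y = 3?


x^2 - d*y^2
= 9^2 - 15*3^2
= 81 - 135
= -54

-54


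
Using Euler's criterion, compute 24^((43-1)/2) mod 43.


p = 43 is prime and the exponent is (p-1)/2 = 21, so by Euler's criterion 24^21 = (24/43) = +1 or -1 mod 43.
Compute by square-and-multiply:
  21 = 16 + 4 + 1 (binary 10101)
  Repeated squaring mod 43: 24^1 = 24, 24^2 = 17, 24^4 = 31, 24^8 = 15, 24^16 = 10
  24^21 = 24^16 * 24^4 * 24^1 = 10 * 31 * 24 mod 43
    10 * 31 = 310 = 9 mod 43
    9 * 24 = 216 = 1 mod 43
  24^21 = 1 mod 43
Result 1: 24 is a quadratic residue mod 43.
24^21 mod 43 = 1

1


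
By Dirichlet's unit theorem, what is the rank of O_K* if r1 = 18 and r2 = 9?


By Dirichlet's unit theorem:
rank = r1 + r2 - 1
= 18 + 9 - 1
= 26

26


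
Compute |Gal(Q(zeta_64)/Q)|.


|Gal(Q(zeta_64)/Q)| = phi(64)
= 32

32


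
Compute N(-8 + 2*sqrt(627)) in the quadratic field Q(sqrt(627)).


N(a + b*sqrt(d)) = a^2 - d*b^2
= (-8)^2 - (627)*(2)^2
= 64 - 2508
= -2444

-2444


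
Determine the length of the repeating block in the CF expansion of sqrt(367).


Run the CF algorithm for sqrt(367).
a_0 = floor(sqrt(367)) = 19; set m_0=0, q_0=1.
Recurrence: m' = q*a - m,  q' = (d - m'^2)/q,  a' = floor((a_0 + m')/q').
  step 1: m=19, q=6, a=6
  step 2: m=17, q=13, a=2
  step 3: m=9, q=22, a=1
  step 4: m=13, q=9, a=3
  step 5: m=14, q=19, a=1
  step 6: m=5, q=18, a=1
  step 7: m=13, q=11, a=2
  step 8: m=9, q=26, a=1
  step 9: m=17, q=3, a=12
  step 10: m=19, q=2, a=19
  step 11: m=19, q=3, a=12
  step 12: m=17, q=26, a=1
  step 13: m=9, q=11, a=2
  step 14: m=13, q=18, a=1
  step 15: m=5, q=19, a=1
  step 16: m=14, q=9, a=3
  step 17: m=13, q=22, a=1
  step 18: m=9, q=13, a=2
  step 19: m=17, q=6, a=6
  step 20: m=19, q=1, a=38
a_20 = 2*a_0 = 38, so the period closes here.
sqrt(367) = [19; 6, 2, 1, 3, 1, 1, 2, 1, 12, 19, 12, 1, 2, 1, 1, 3, 1, 2, 6, 38]
Period length = 20

20


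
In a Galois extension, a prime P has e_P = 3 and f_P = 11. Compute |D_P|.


|D_P| = e * f
= 3 * 11
= 33

33


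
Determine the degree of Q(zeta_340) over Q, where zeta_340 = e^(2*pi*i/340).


The degree equals Euler's totient phi(340).
340 = 2^2 * 5 * 17
phi(340) = 128

128


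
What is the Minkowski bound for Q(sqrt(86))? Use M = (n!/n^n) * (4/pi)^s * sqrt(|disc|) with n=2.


d = 86, d mod 4 = 2, so disc(K) = 4d = 344; |disc(K)| = 344
Real quadratic field, so n = 2, s = r2 = 0, r1 = 2
M = (n!/n^n) * (4/pi)^s * sqrt(|disc(K)|) = (2!/2^2) * (4/pi)^0 * sqrt(344)
= 0.5 * 1.000000 * 18.547237
= 9.2736

9.2736


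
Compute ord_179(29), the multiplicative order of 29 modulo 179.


We want ord_179(29), the smallest k >= 1 with 29^k = 1 mod 179.
n = 179 = 179, phi(179) = 178; the order divides phi(n).
Divisors of 178: 1, 2, 89, 178
Repeated squaring mod 179: 29^1 = 29, 29^2 = 125, 29^4 = 52, 29^8 = 19, 29^16 = 3, 29^32 = 9, 29^64 = 81, 29^128 = 117
Test divisors in increasing order:
  k=1: 29^1 = 29 mod 179
  k=2: 29^2 = 125 mod 179
  k=89: 29^89 = 81 * 3 * 19 * 29 = 1 mod 179  <- first divisor giving 1
Order = 89

89


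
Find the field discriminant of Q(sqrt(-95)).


For K = Q(sqrt(d)) with d squarefree: disc(K) = d if d = 1 mod 4, and disc(K) = 4d if d = 2 or 3 mod 4.
Here d = -95, and d mod 4 = 1.
d = 1 mod 4 (O_K = Z[(1+sqrt(d))/2]), so disc(K) = d = -95

-95


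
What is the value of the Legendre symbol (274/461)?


p = 461 is prime, so compute (274/461) with the reciprocity algorithm (Jacobi-symbol steps: pull out 2s via (2/n), flip via reciprocity, reduce):
  pull out 2: (2/461) = -1  (since 461 mod 8 = 5)
  reciprocity: (137/461) -> +(461/137)
  reduce: (50/137)
  pull out 2: (2/137) = +1  (since 137 mod 8 = 1)
  reciprocity: (25/137) -> +(137/25)
  reduce: (12/25)
  pull out 2: (2/25) = +1  (since 25 mod 8 = 1)
  pull out 2: (2/25) = +1  (since 25 mod 8 = 1)
  reciprocity: (3/25) -> +(25/3)
  reduce: (1/3)
  (1/3) = 1
Product of signs = -1
(274/461) = -1

-1


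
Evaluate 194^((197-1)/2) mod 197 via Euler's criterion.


p = 197 is prime and the exponent is (p-1)/2 = 98, so by Euler's criterion 194^98 = (194/197) = +1 or -1 mod 197.
Compute by square-and-multiply:
  98 = 64 + 32 + 2 (binary 1100010)
  Repeated squaring mod 197: 194^1 = 194, 194^2 = 9, 194^4 = 81, 194^8 = 60, 194^16 = 54, 194^32 = 158, 194^64 = 142
  194^98 = 194^64 * 194^32 * 194^2 = 142 * 158 * 9 mod 197
    142 * 158 = 22436 = 175 mod 197
    175 * 9 = 1575 = 196 mod 197
  194^98 = 196 mod 197
Result 196 = p - 1 = -1 mod 197: 194 is a quadratic non-residue mod 197. As a residue in [0, p-1] the value is 196.
194^98 mod 197 = 196

196


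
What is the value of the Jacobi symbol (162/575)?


Compute (162/575) via quadratic reciprocity:
  pull out 2: (2/575) = +1  (since 575 mod 8 = 7)
  reciprocity: (81/575) -> +(575/81)
  reduce: (8/81)
  pull out 2: (2/81) = +1  (since 81 mod 8 = 1)
  pull out 2: (2/81) = +1  (since 81 mod 8 = 1)
  pull out 2: (2/81) = +1  (since 81 mod 8 = 1)
  (1/81) = 1
Product of signs = 1

1


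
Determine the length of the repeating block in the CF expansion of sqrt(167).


Run the CF algorithm for sqrt(167).
a_0 = floor(sqrt(167)) = 12; set m_0=0, q_0=1.
Recurrence: m' = q*a - m,  q' = (d - m'^2)/q,  a' = floor((a_0 + m')/q').
  step 1: m=12, q=23, a=1
  step 2: m=11, q=2, a=11
  step 3: m=11, q=23, a=1
  step 4: m=12, q=1, a=24
a_4 = 2*a_0 = 24, so the period closes here.
sqrt(167) = [12; 1, 11, 1, 24]
Period length = 4

4


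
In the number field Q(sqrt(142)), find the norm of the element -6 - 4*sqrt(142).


N(a + b*sqrt(d)) = a^2 - d*b^2
= (-6)^2 - (142)*(-4)^2
= 36 - 2272
= -2236

-2236


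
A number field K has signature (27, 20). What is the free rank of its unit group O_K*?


By Dirichlet's unit theorem:
rank = r1 + r2 - 1
= 27 + 20 - 1
= 46

46


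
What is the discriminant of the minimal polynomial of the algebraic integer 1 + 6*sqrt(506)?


The element 1 + 6*sqrt(506) has minimal polynomial:
x^2 - 2*x - 18215
Discriminant = (-2)^2 - 4*(-18215)
= 4 + 72860
= 72864

72864


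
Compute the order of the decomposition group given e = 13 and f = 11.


|D_P| = e * f
= 13 * 11
= 143

143


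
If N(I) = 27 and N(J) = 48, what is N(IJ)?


N(IJ) = N(I) * N(J)
= 27 * 48
= 1296

1296


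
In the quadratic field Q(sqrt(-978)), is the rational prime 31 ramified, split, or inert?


K = Q(sqrt(-978)). Since d mod 4 = 2, disc(K) = -3912.
Check p | disc: -3912 mod 31 = 25.
p does not divide disc. Compute Legendre symbol (d/p):
14^((31-1)/2) mod 31 = 1
(d/p) = 1, so p splits: (p) = P*P' with e=1, f=1, g=2.
Therefore p is split.

split


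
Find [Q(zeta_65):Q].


The degree equals Euler's totient phi(65).
65 = 5 * 13
phi(65) = 48

48


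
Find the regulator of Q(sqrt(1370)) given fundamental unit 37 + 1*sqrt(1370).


epsilon = 37 + 1*sqrt(1370)
= 74.0135
R = ln(74.0135)
= 4.3042

4.3042


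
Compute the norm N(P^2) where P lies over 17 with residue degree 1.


N(P^a) = p^(a*f)
= 17^(2*1)
= 17^2
= 289

289


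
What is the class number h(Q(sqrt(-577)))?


K = Q(sqrt(-577)). d mod 4 = 3, so D = disc(K) = 4d = -2308
h(K) equals the number of primitive reduced positive-definite forms (a, b, c) = a*x^2 + b*x*y + c*y^2 with b^2 - 4ac = D,
where reduced means |b| <= a <= c, with b >= 0 whenever |b| = a or a = c, and primitive means gcd(a, b, c) = 1.
Reduced forces 3a^2 <= |D| = 2308, so 1 <= a <= 27; b must have the parity of D, and c = (b^2 - D)/(4a) must be an integer >= a.
Enumerate a = 1..27, b in [-a, a]:
  a=1: (1, 0, 577)  [1]
  a=2: (2, 2, 289)  [1]
  a=3..6: none
  a=7: (7, -4, 83), (7, 4, 83)  [2]
  a=8..13: none
  a=14: (14, -10, 43), (14, 10, 43)  [2]
  a=15..16: none
  a=17: (17, -2, 34), (17, 2, 34)  [2]
  a=18..27: none
Total reduced forms: 1 + 1 + 2 + 2 + 2 = 8
h = 8

8


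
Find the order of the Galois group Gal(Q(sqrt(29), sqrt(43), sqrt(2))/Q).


The 3 square roots of distinct primes are multiplicatively independent over Q,
so [K:Q] = 2^3 and Gal(K/Q) is isomorphic to (Z/2Z)^3.
|Gal| = 2^3 = 8

8


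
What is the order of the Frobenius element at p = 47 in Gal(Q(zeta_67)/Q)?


The Frobenius at p in Gal(Q(zeta_n)/Q) = (Z/nZ)* is the class of p, so its order is ord_67(47), the smallest k >= 1 with 47^k = 1 mod 67.
n = 67 = 67, phi(67) = 66; the order divides phi(n).
Divisors of 66: 1, 2, 3, 6, 11, 22, 33, 66
Repeated squaring mod 67: 47^1 = 47, 47^2 = 65, 47^4 = 4, 47^8 = 16, 47^16 = 55, 47^32 = 10, 47^64 = 33
Test divisors in increasing order:
  k=1: 47^1 = 47 mod 67
  k=2: 47^2 = 65 mod 67
  k=3: 47^3 = 65 * 47 = 40 mod 67
  k=6: 47^6 = 4 * 65 = 59 mod 67
  k=11: 47^11 = 16 * 65 * 47 = 37 mod 67
  k=22: 47^22 = 55 * 4 * 65 = 29 mod 67
  k=33: 47^33 = 10 * 47 = 1 mod 67  <- first divisor giving 1
Order = 33

33


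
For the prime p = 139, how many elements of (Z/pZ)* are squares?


For prime p, the number of non-zero quadratic residues is (p-1)/2.
= (139-1)/2
= 69

69


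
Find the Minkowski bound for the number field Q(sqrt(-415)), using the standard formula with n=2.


d = -415, d mod 4 = 1, so disc(K) = d = -415; |disc(K)| = 415
Imaginary quadratic field, so n = 2, s = r2 = 1, r1 = 0
M = (n!/n^n) * (4/pi)^s * sqrt(|disc(K)|) = (2!/2^2) * (4/pi)^1 * sqrt(415)
= 0.5 * 1.273240 * 20.371549
= 12.9689

12.9689


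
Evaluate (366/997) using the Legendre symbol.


p = 997 is prime, so compute (366/997) with the reciprocity algorithm (Jacobi-symbol steps: pull out 2s via (2/n), flip via reciprocity, reduce):
  pull out 2: (2/997) = -1  (since 997 mod 8 = 5)
  reciprocity: (183/997) -> +(997/183)
  reduce: (82/183)
  pull out 2: (2/183) = +1  (since 183 mod 8 = 7)
  reciprocity: (41/183) -> +(183/41)
  reduce: (19/41)
  reciprocity: (19/41) -> +(41/19)
  reduce: (3/19)
  reciprocity: (3/19) -> -(19/3)
  reduce: (1/3)
  (1/3) = 1
Product of signs = 1
(366/997) = 1

1


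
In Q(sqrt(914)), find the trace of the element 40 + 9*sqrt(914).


Tr(a + b*sqrt(d)) = (a + b*sqrt(d)) + (a - b*sqrt(d)) = 2a
= 2 * (40)
= 80

80


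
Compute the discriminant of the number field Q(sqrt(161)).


For K = Q(sqrt(d)) with d squarefree: disc(K) = d if d = 1 mod 4, and disc(K) = 4d if d = 2 or 3 mod 4.
Here d = 161, and d mod 4 = 1.
d = 1 mod 4 (O_K = Z[(1+sqrt(d))/2]), so disc(K) = d = 161

161


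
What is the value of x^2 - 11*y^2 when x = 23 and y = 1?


x^2 - d*y^2
= 23^2 - 11*1^2
= 529 - 11
= 518

518


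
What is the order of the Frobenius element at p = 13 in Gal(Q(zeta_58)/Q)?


The Frobenius at p in Gal(Q(zeta_n)/Q) = (Z/nZ)* is the class of p, so its order is ord_58(13), the smallest k >= 1 with 13^k = 1 mod 58.
n = 58 = 2 * 29, phi(58) = 28; the order divides phi(n).
Divisors of 28: 1, 2, 4, 7, 14, 28
Repeated squaring mod 58: 13^1 = 13, 13^2 = 53, 13^4 = 25, 13^8 = 45, 13^16 = 53
Test divisors in increasing order:
  k=1: 13^1 = 13 mod 58
  k=2: 13^2 = 53 mod 58
  k=4: 13^4 = 25 mod 58
  k=7: 13^7 = 25 * 53 * 13 = 57 mod 58
  k=14: 13^14 = 45 * 25 * 53 = 1 mod 58  <- first divisor giving 1
Order = 14

14


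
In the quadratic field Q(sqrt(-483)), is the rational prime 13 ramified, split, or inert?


K = Q(sqrt(-483)). Since d mod 4 = 1, disc(K) = -483.
Check p | disc: -483 mod 13 = 11.
p does not divide disc. Compute Legendre symbol (d/p):
11^((13-1)/2) mod 13 = -1
(d/p) = -1, so p is inert: (p) stays prime with e=1, f=2, g=1.
Therefore p is inert.

inert


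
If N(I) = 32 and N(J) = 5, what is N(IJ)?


N(IJ) = N(I) * N(J)
= 32 * 5
= 160

160


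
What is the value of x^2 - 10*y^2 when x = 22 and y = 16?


x^2 - d*y^2
= 22^2 - 10*16^2
= 484 - 2560
= -2076

-2076


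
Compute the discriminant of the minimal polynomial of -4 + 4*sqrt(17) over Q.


The element -4 + 4*sqrt(17) has minimal polynomial:
x^2 + 8*x - 256
Discriminant = (8)^2 - 4*(-256)
= 64 + 1024
= 1088

1088


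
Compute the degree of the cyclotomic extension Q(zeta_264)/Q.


The degree equals Euler's totient phi(264).
264 = 2^3 * 3 * 11
phi(264) = 80

80


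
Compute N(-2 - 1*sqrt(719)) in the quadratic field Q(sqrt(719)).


N(a + b*sqrt(d)) = a^2 - d*b^2
= (-2)^2 - (719)*(-1)^2
= 4 - 719
= -715

-715


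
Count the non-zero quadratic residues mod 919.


For prime p, the number of non-zero quadratic residues is (p-1)/2.
= (919-1)/2
= 459

459


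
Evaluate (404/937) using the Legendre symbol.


p = 937 is prime, so compute (404/937) with the reciprocity algorithm (Jacobi-symbol steps: pull out 2s via (2/n), flip via reciprocity, reduce):
  pull out 2: (2/937) = +1  (since 937 mod 8 = 1)
  pull out 2: (2/937) = +1  (since 937 mod 8 = 1)
  reciprocity: (101/937) -> +(937/101)
  reduce: (28/101)
  pull out 2: (2/101) = -1  (since 101 mod 8 = 5)
  pull out 2: (2/101) = -1  (since 101 mod 8 = 5)
  reciprocity: (7/101) -> +(101/7)
  reduce: (3/7)
  reciprocity: (3/7) -> -(7/3)
  reduce: (1/3)
  (1/3) = 1
Product of signs = -1
(404/937) = -1

-1


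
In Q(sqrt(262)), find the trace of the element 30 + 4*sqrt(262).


Tr(a + b*sqrt(d)) = (a + b*sqrt(d)) + (a - b*sqrt(d)) = 2a
= 2 * (30)
= 60

60


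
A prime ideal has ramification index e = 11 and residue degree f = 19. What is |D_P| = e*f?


|D_P| = e * f
= 11 * 19
= 209

209


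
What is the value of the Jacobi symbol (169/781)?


Compute (169/781) via quadratic reciprocity:
  reciprocity: (169/781) -> +(781/169)
  reduce: (105/169)
  reciprocity: (105/169) -> +(169/105)
  reduce: (64/105)
  pull out 2: (2/105) = +1  (since 105 mod 8 = 1)
  pull out 2: (2/105) = +1  (since 105 mod 8 = 1)
  pull out 2: (2/105) = +1  (since 105 mod 8 = 1)
  pull out 2: (2/105) = +1  (since 105 mod 8 = 1)
  pull out 2: (2/105) = +1  (since 105 mod 8 = 1)
  pull out 2: (2/105) = +1  (since 105 mod 8 = 1)
  (1/105) = 1
Product of signs = 1

1


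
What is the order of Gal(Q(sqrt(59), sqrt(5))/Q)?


The 2 square roots of distinct primes are multiplicatively independent over Q,
so [K:Q] = 2^2 and Gal(K/Q) is isomorphic to (Z/2Z)^2.
|Gal| = 2^2 = 4

4


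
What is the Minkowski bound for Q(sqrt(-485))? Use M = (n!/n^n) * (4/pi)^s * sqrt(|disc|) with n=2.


d = -485, d mod 4 = 3, so disc(K) = 4d = -1940; |disc(K)| = 1940
Imaginary quadratic field, so n = 2, s = r2 = 1, r1 = 0
M = (n!/n^n) * (4/pi)^s * sqrt(|disc(K)|) = (2!/2^2) * (4/pi)^1 * sqrt(1940)
= 0.5 * 1.273240 * 44.045431
= 28.0402

28.0402


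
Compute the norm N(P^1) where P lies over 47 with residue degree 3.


N(P^a) = p^(a*f)
= 47^(1*3)
= 47^3
= 103823

103823


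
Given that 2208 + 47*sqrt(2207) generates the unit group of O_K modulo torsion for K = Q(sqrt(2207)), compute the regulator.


epsilon = 2208 + 47*sqrt(2207)
= 4415.9998
R = ln(4415.9998)
= 8.3930

8.3930


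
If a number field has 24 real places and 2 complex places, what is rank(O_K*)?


By Dirichlet's unit theorem:
rank = r1 + r2 - 1
= 24 + 2 - 1
= 25

25


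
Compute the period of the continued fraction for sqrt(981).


Run the CF algorithm for sqrt(981).
a_0 = floor(sqrt(981)) = 31; set m_0=0, q_0=1.
Recurrence: m' = q*a - m,  q' = (d - m'^2)/q,  a' = floor((a_0 + m')/q').
  step 1: m=31, q=20, a=3
  step 2: m=29, q=7, a=8
  step 3: m=27, q=36, a=1
  step 4: m=9, q=25, a=1
  step 5: m=16, q=29, a=1
  step 6: m=13, q=28, a=1
  step 7: m=15, q=27, a=1
  step 8: m=12, q=31, a=1
  step 9: m=19, q=20, a=2
  step 10: m=21, q=27, a=1
  step 11: m=6, q=35, a=1
  step 12: m=29, q=4, a=15
  step 13: m=31, q=5, a=12
  step 14: m=29, q=28, a=2
  step 15: m=27, q=9, a=6
  step 16: m=27, q=28, a=2
  step 17: m=29, q=5, a=12
  step 18: m=31, q=4, a=15
  step 19: m=29, q=35, a=1
  step 20: m=6, q=27, a=1
  step 21: m=21, q=20, a=2
  step 22: m=19, q=31, a=1
  step 23: m=12, q=27, a=1
  step 24: m=15, q=28, a=1
  step 25: m=13, q=29, a=1
  step 26: m=16, q=25, a=1
  step 27: m=9, q=36, a=1
  step 28: m=27, q=7, a=8
  step 29: m=29, q=20, a=3
  step 30: m=31, q=1, a=62
a_30 = 2*a_0 = 62, so the period closes here.
sqrt(981) = [31; 3, 8, 1, 1, 1, 1, 1, 1, 2, 1, 1, 15, 12, 2, 6, 2, 12, 15, 1, 1, 2, 1, 1, 1, 1, 1, 1, 8, 3, 62]
Period length = 30

30


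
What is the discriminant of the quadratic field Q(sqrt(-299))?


For K = Q(sqrt(d)) with d squarefree: disc(K) = d if d = 1 mod 4, and disc(K) = 4d if d = 2 or 3 mod 4.
Here d = -299, and d mod 4 = 1.
d = 1 mod 4 (O_K = Z[(1+sqrt(d))/2]), so disc(K) = d = -299

-299


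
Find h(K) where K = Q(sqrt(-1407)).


K = Q(sqrt(-1407)). d mod 4 = 1, so D = disc(K) = d = -1407
h(K) equals the number of primitive reduced positive-definite forms (a, b, c) = a*x^2 + b*x*y + c*y^2 with b^2 - 4ac = D,
where reduced means |b| <= a <= c, with b >= 0 whenever |b| = a or a = c, and primitive means gcd(a, b, c) = 1.
Reduced forces 3a^2 <= |D| = 1407, so 1 <= a <= 21; b must have the parity of D, and c = (b^2 - D)/(4a) must be an integer >= a.
Enumerate a = 1..21, b in [-a, a]:
  a=1: (1, 1, 352)  [1]
  a=2: (2, -1, 176), (2, 1, 176)  [2]
  a=3: (3, 3, 118)  [1]
  a=4: (4, -1, 88), (4, 1, 88)  [2]
  a=5: none
  a=6: (6, -3, 59), (6, 3, 59)  [2]
  a=7: (7, 7, 52)  [1]
  a=8: (8, -1, 44), (8, 1, 44)  [2]
  a=9..10: none
  a=11: (11, -1, 32), (11, 1, 32)  [2]
  a=12: (12, -9, 31), (12, 9, 31)  [2]
  a=13: (13, -7, 28), (13, 7, 28)  [2]
  a=14: (14, -7, 26), (14, 7, 26)  [2]
  a=15: none
  a=16: (16, -1, 22), (16, 1, 22)  [2]
  a=17: (17, -15, 24), (17, 15, 24)  [2]
  a=18..20: none
  a=21: (21, 21, 22)  [1]
Total reduced forms: 1 + 2 + 1 + 2 + 2 + 1 + 2 + 2 + 2 + 2 + 2 + 2 + 2 + 1 = 24
h = 24

24


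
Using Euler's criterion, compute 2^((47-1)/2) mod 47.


p = 47 is prime and the exponent is (p-1)/2 = 23, so by Euler's criterion 2^23 = (2/47) = +1 or -1 mod 47.
Compute by square-and-multiply:
  23 = 16 + 4 + 2 + 1 (binary 10111)
  Repeated squaring mod 47: 2^1 = 2, 2^2 = 4, 2^4 = 16, 2^8 = 21, 2^16 = 18
  2^23 = 2^16 * 2^4 * 2^2 * 2^1 = 18 * 16 * 4 * 2 mod 47
    18 * 16 = 288 = 6 mod 47
    6 * 4 = 24 = 24 mod 47
    24 * 2 = 48 = 1 mod 47
  2^23 = 1 mod 47
Result 1: 2 is a quadratic residue mod 47.
2^23 mod 47 = 1

1


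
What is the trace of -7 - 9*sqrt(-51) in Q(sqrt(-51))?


Tr(a + b*sqrt(d)) = (a + b*sqrt(d)) + (a - b*sqrt(d)) = 2a
= 2 * (-7)
= -14

-14


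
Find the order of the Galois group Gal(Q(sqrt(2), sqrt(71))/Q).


The 2 square roots of distinct primes are multiplicatively independent over Q,
so [K:Q] = 2^2 and Gal(K/Q) is isomorphic to (Z/2Z)^2.
|Gal| = 2^2 = 4

4


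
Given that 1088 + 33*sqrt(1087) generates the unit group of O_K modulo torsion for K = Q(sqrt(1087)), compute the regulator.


epsilon = 1088 + 33*sqrt(1087)
= 2175.9995
R = ln(2175.9995)
= 7.6852

7.6852


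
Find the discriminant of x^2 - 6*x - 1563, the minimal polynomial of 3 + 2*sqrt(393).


The element 3 + 2*sqrt(393) has minimal polynomial:
x^2 - 6*x - 1563
Discriminant = (-6)^2 - 4*(-1563)
= 36 + 6252
= 6288

6288


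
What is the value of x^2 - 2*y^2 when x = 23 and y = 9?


x^2 - d*y^2
= 23^2 - 2*9^2
= 529 - 162
= 367

367


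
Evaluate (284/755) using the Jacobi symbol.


Compute (284/755) via quadratic reciprocity:
  pull out 2: (2/755) = -1  (since 755 mod 8 = 3)
  pull out 2: (2/755) = -1  (since 755 mod 8 = 3)
  reciprocity: (71/755) -> -(755/71)
  reduce: (45/71)
  reciprocity: (45/71) -> +(71/45)
  reduce: (26/45)
  pull out 2: (2/45) = -1  (since 45 mod 8 = 5)
  reciprocity: (13/45) -> +(45/13)
  reduce: (6/13)
  pull out 2: (2/13) = -1  (since 13 mod 8 = 5)
  reciprocity: (3/13) -> +(13/3)
  reduce: (1/3)
  (1/3) = 1
Product of signs = -1

-1


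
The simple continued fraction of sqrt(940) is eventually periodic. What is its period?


Run the CF algorithm for sqrt(940).
a_0 = floor(sqrt(940)) = 30; set m_0=0, q_0=1.
Recurrence: m' = q*a - m,  q' = (d - m'^2)/q,  a' = floor((a_0 + m')/q').
  step 1: m=30, q=40, a=1
  step 2: m=10, q=21, a=1
  step 3: m=11, q=39, a=1
  step 4: m=28, q=4, a=14
  step 5: m=28, q=39, a=1
  step 6: m=11, q=21, a=1
  step 7: m=10, q=40, a=1
  step 8: m=30, q=1, a=60
a_8 = 2*a_0 = 60, so the period closes here.
sqrt(940) = [30; 1, 1, 1, 14, 1, 1, 1, 60]
Period length = 8

8


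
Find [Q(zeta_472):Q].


The degree equals Euler's totient phi(472).
472 = 2^3 * 59
phi(472) = 232

232


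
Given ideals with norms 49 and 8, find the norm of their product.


N(IJ) = N(I) * N(J)
= 49 * 8
= 392

392


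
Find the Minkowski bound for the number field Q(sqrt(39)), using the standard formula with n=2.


d = 39, d mod 4 = 3, so disc(K) = 4d = 156; |disc(K)| = 156
Real quadratic field, so n = 2, s = r2 = 0, r1 = 2
M = (n!/n^n) * (4/pi)^s * sqrt(|disc(K)|) = (2!/2^2) * (4/pi)^0 * sqrt(156)
= 0.5 * 1.000000 * 12.489996
= 6.2450

6.2450


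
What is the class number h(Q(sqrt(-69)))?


K = Q(sqrt(-69)). d mod 4 = 3, so D = disc(K) = 4d = -276
h(K) equals the number of primitive reduced positive-definite forms (a, b, c) = a*x^2 + b*x*y + c*y^2 with b^2 - 4ac = D,
where reduced means |b| <= a <= c, with b >= 0 whenever |b| = a or a = c, and primitive means gcd(a, b, c) = 1.
Reduced forces 3a^2 <= |D| = 276, so 1 <= a <= 9; b must have the parity of D, and c = (b^2 - D)/(4a) must be an integer >= a.
Enumerate a = 1..9, b in [-a, a]:
  a=1: (1, 0, 69)  [1]
  a=2: (2, 2, 35)  [1]
  a=3: (3, 0, 23)  [1]
  a=4: none
  a=5: (5, -2, 14), (5, 2, 14)  [2]
  a=6: (6, 6, 13)  [1]
  a=7: (7, -2, 10), (7, 2, 10)  [2]
  a=8..9: none
Total reduced forms: 1 + 1 + 1 + 2 + 1 + 2 = 8
h = 8

8


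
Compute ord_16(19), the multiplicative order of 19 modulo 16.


We want ord_16(19), the smallest k >= 1 with 19^k = 1 mod 16.
n = 16 = 2^4, phi(16) = 8; the order divides phi(n).
Divisors of 8: 1, 2, 4, 8
Repeated squaring mod 16: 19^1 = 3, 19^2 = 9, 19^4 = 1, 19^8 = 1
Test divisors in increasing order:
  k=1: 19^1 = 3 mod 16
  k=2: 19^2 = 9 mod 16
  k=4: 19^4 = 1 mod 16  <- first divisor giving 1
Order = 4

4


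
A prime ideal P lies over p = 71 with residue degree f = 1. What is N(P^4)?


N(P^a) = p^(a*f)
= 71^(4*1)
= 71^4
= 25411681

25411681


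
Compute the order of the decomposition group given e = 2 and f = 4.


|D_P| = e * f
= 2 * 4
= 8

8


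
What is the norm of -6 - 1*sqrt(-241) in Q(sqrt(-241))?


N(a + b*sqrt(d)) = a^2 - d*b^2
= (-6)^2 - (-241)*(-1)^2
= 36 + 241
= 277

277


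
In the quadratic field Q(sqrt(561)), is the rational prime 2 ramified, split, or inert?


K = Q(sqrt(561)). Since d mod 4 = 1, disc(K) = 561.
Check p | disc: 561 mod 2 = 1.
p=2 does not divide disc (d is 1 mod 4). 2 splits iff d = 1 mod 8.
d mod 8 = 1, so (d/2) = 1.
(d/p) = 1, so p splits: (p) = P*P' with e=1, f=1, g=2.
Therefore p is split.

split


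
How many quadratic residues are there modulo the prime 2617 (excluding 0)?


For prime p, the number of non-zero quadratic residues is (p-1)/2.
= (2617-1)/2
= 1308

1308


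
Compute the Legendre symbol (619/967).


p = 967 is prime, so compute (619/967) with the reciprocity algorithm (Jacobi-symbol steps: pull out 2s via (2/n), flip via reciprocity, reduce):
  reciprocity: (619/967) -> -(967/619)
  reduce: (348/619)
  pull out 2: (2/619) = -1  (since 619 mod 8 = 3)
  pull out 2: (2/619) = -1  (since 619 mod 8 = 3)
  reciprocity: (87/619) -> -(619/87)
  reduce: (10/87)
  pull out 2: (2/87) = +1  (since 87 mod 8 = 7)
  reciprocity: (5/87) -> +(87/5)
  reduce: (2/5)
  pull out 2: (2/5) = -1  (since 5 mod 8 = 5)
  (1/5) = 1
Product of signs = -1
(619/967) = -1

-1


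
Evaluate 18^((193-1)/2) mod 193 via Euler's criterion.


p = 193 is prime and the exponent is (p-1)/2 = 96, so by Euler's criterion 18^96 = (18/193) = +1 or -1 mod 193.
Compute by square-and-multiply:
  96 = 64 + 32 (binary 1100000)
  Repeated squaring mod 193: 18^1 = 18, 18^2 = 131, 18^4 = 177, 18^8 = 63, 18^16 = 109, 18^32 = 108, 18^64 = 84
  18^96 = 18^64 * 18^32 = 84 * 108 mod 193
    84 * 108 = 9072 = 1 mod 193
  18^96 = 1 mod 193
Result 1: 18 is a quadratic residue mod 193.
18^96 mod 193 = 1

1


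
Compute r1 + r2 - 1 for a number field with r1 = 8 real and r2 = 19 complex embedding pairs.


By Dirichlet's unit theorem:
rank = r1 + r2 - 1
= 8 + 19 - 1
= 26

26


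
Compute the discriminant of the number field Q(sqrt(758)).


For K = Q(sqrt(d)) with d squarefree: disc(K) = d if d = 1 mod 4, and disc(K) = 4d if d = 2 or 3 mod 4.
Here d = 758, and d mod 4 = 2.
d = 2 mod 4, not 1 (O_K = Z[sqrt(d)]), so disc(K) = 4d = 4 * (758) = 3032

3032


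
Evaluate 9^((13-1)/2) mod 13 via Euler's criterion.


p = 13 is prime and the exponent is (p-1)/2 = 6, so by Euler's criterion 9^6 = (9/13) = +1 or -1 mod 13.
Compute by square-and-multiply:
  6 = 4 + 2 (binary 110)
  Repeated squaring mod 13: 9^1 = 9, 9^2 = 3, 9^4 = 9
  9^6 = 9^4 * 9^2 = 9 * 3 mod 13
    9 * 3 = 27 = 1 mod 13
  9^6 = 1 mod 13
Result 1: 9 is a quadratic residue mod 13.
9^6 mod 13 = 1

1


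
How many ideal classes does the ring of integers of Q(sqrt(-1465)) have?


K = Q(sqrt(-1465)). d mod 4 = 3, so D = disc(K) = 4d = -5860
h(K) equals the number of primitive reduced positive-definite forms (a, b, c) = a*x^2 + b*x*y + c*y^2 with b^2 - 4ac = D,
where reduced means |b| <= a <= c, with b >= 0 whenever |b| = a or a = c, and primitive means gcd(a, b, c) = 1.
Reduced forces 3a^2 <= |D| = 5860, so 1 <= a <= 44; b must have the parity of D, and c = (b^2 - D)/(4a) must be an integer >= a.
Enumerate a = 1..44, b in [-a, a]:
  a=1: (1, 0, 1465)  [1]
  a=2: (2, 2, 733)  [1]
  a=3..4: none
  a=5: (5, 0, 293)  [1]
  a=6..9: none
  a=10: (10, 10, 149)  [1]
  a=11: (11, -6, 134), (11, 6, 134)  [2]
  a=12: none
  a=13: (13, -4, 113), (13, 4, 113)  [2]
  a=14..18: none
  a=19: (19, -12, 79), (19, 12, 79)  [2]
  a=20..21: none
  a=22: (22, -6, 67), (22, 6, 67)  [2]
  a=23..25: none
  a=26: (26, -22, 61), (26, 22, 61)  [2]
  a=27..37: none
  a=38: (38, -26, 43), (38, 26, 43)  [2]
  a=39..44: none
Total reduced forms: 1 + 1 + 1 + 1 + 2 + 2 + 2 + 2 + 2 + 2 = 16
h = 16

16


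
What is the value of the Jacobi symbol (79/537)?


Compute (79/537) via quadratic reciprocity:
  reciprocity: (79/537) -> +(537/79)
  reduce: (63/79)
  reciprocity: (63/79) -> -(79/63)
  reduce: (16/63)
  pull out 2: (2/63) = +1  (since 63 mod 8 = 7)
  pull out 2: (2/63) = +1  (since 63 mod 8 = 7)
  pull out 2: (2/63) = +1  (since 63 mod 8 = 7)
  pull out 2: (2/63) = +1  (since 63 mod 8 = 7)
  (1/63) = 1
Product of signs = -1

-1


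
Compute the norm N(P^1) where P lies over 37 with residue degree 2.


N(P^a) = p^(a*f)
= 37^(1*2)
= 37^2
= 1369

1369


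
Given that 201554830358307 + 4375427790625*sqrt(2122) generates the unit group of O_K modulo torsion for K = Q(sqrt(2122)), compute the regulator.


epsilon = 201554830358307 + 4375427790625*sqrt(2122)
= 4.0311e+14
R = ln(4.0311e+14)
= 33.6302

33.6302


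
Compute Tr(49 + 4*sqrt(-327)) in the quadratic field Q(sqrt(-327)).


Tr(a + b*sqrt(d)) = (a + b*sqrt(d)) + (a - b*sqrt(d)) = 2a
= 2 * (49)
= 98

98


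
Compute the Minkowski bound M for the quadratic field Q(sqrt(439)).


d = 439, d mod 4 = 3, so disc(K) = 4d = 1756; |disc(K)| = 1756
Real quadratic field, so n = 2, s = r2 = 0, r1 = 2
M = (n!/n^n) * (4/pi)^s * sqrt(|disc(K)|) = (2!/2^2) * (4/pi)^0 * sqrt(1756)
= 0.5 * 1.000000 * 41.904654
= 20.9523

20.9523


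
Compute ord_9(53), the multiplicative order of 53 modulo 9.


We want ord_9(53), the smallest k >= 1 with 53^k = 1 mod 9.
n = 9 = 3^2, phi(9) = 6; the order divides phi(n).
Divisors of 6: 1, 2, 3, 6
Repeated squaring mod 9: 53^1 = 8, 53^2 = 1, 53^4 = 1
Test divisors in increasing order:
  k=1: 53^1 = 8 mod 9
  k=2: 53^2 = 1 mod 9  <- first divisor giving 1
Order = 2

2


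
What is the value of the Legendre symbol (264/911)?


p = 911 is prime, so compute (264/911) with the reciprocity algorithm (Jacobi-symbol steps: pull out 2s via (2/n), flip via reciprocity, reduce):
  pull out 2: (2/911) = +1  (since 911 mod 8 = 7)
  pull out 2: (2/911) = +1  (since 911 mod 8 = 7)
  pull out 2: (2/911) = +1  (since 911 mod 8 = 7)
  reciprocity: (33/911) -> +(911/33)
  reduce: (20/33)
  pull out 2: (2/33) = +1  (since 33 mod 8 = 1)
  pull out 2: (2/33) = +1  (since 33 mod 8 = 1)
  reciprocity: (5/33) -> +(33/5)
  reduce: (3/5)
  reciprocity: (3/5) -> +(5/3)
  reduce: (2/3)
  pull out 2: (2/3) = -1  (since 3 mod 8 = 3)
  (1/3) = 1
Product of signs = -1
(264/911) = -1

-1


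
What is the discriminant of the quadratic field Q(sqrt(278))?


For K = Q(sqrt(d)) with d squarefree: disc(K) = d if d = 1 mod 4, and disc(K) = 4d if d = 2 or 3 mod 4.
Here d = 278, and d mod 4 = 2.
d = 2 mod 4, not 1 (O_K = Z[sqrt(d)]), so disc(K) = 4d = 4 * (278) = 1112

1112


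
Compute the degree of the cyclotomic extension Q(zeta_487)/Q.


The degree equals Euler's totient phi(487).
487 = 487
phi(487) = 486

486


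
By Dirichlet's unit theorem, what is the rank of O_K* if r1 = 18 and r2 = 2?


By Dirichlet's unit theorem:
rank = r1 + r2 - 1
= 18 + 2 - 1
= 19

19


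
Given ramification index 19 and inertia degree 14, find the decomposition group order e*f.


|D_P| = e * f
= 19 * 14
= 266

266


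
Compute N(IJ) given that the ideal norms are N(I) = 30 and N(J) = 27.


N(IJ) = N(I) * N(J)
= 30 * 27
= 810

810


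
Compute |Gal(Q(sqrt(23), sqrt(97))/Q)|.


The 2 square roots of distinct primes are multiplicatively independent over Q,
so [K:Q] = 2^2 and Gal(K/Q) is isomorphic to (Z/2Z)^2.
|Gal| = 2^2 = 4

4


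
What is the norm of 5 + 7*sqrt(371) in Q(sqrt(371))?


N(a + b*sqrt(d)) = a^2 - d*b^2
= (5)^2 - (371)*(7)^2
= 25 - 18179
= -18154

-18154


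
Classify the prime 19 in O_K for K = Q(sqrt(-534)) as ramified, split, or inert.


K = Q(sqrt(-534)). Since d mod 4 = 2, disc(K) = -2136.
Check p | disc: -2136 mod 19 = 11.
p does not divide disc. Compute Legendre symbol (d/p):
17^((19-1)/2) mod 19 = 1
(d/p) = 1, so p splits: (p) = P*P' with e=1, f=1, g=2.
Therefore p is split.

split


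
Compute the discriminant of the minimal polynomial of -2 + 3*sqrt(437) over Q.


The element -2 + 3*sqrt(437) has minimal polynomial:
x^2 + 4*x - 3929
Discriminant = (4)^2 - 4*(-3929)
= 16 + 15716
= 15732

15732
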